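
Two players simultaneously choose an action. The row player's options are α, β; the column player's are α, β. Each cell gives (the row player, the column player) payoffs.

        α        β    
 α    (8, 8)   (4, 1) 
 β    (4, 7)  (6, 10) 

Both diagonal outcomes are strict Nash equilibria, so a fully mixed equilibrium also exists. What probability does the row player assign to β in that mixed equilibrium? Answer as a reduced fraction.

7/10

The row player's mix p on α must make the column player indifferent between α and β.
The column player's payoff from α: 8p + 7(1−p). From β: 1p + 10(1−p).
Set equal: 7p = 3(1−p) → p = 3/10.
Probability on β is 1 − 3/10 = 7/10.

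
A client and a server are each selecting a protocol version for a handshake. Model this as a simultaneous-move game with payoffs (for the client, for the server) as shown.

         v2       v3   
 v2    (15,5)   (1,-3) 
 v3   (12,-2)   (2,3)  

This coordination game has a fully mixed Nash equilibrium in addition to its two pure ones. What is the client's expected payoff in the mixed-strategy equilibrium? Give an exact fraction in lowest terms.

The server mixes with probability q on v2, chosen so the client is indifferent: 15q + 1(1−q) = 12q + 2(1−q) gives q = 1/4.
The client's expected payoff (from either row, since indifferent) is 15·1/4 + 1·3/4 = 9/2.

9/2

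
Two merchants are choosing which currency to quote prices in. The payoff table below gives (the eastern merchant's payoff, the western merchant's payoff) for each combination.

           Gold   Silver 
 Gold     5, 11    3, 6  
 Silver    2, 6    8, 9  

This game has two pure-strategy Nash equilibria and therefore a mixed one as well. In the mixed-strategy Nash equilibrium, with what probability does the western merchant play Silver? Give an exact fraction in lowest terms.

3/8

The western merchant's mix q on Gold must make the eastern merchant indifferent between Gold and Silver.
The eastern merchant's payoff from Gold: 5q + 3(1−q). From Silver: 2q + 8(1−q).
Set equal: 3q = 5(1−q) → q = 5/8.
Probability on Silver is 1 − 5/8 = 3/8.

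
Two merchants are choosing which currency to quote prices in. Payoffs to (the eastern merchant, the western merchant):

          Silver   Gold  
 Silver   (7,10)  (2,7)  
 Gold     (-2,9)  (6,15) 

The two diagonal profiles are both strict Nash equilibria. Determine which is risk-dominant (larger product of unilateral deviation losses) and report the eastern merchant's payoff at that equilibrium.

7

At both Silver: the eastern merchant loses 7 − (-2) = 9 by deviating; the western merchant loses 10 − 7 = 3. Product = 9·3 = 27.
At both Gold: the eastern merchant loses 6 − 2 = 4 by deviating; the western merchant loses 15 − 9 = 6. Product = 4·6 = 24.
27 > 24, so both Silver is risk-dominant. The eastern merchant's payoff there is 7.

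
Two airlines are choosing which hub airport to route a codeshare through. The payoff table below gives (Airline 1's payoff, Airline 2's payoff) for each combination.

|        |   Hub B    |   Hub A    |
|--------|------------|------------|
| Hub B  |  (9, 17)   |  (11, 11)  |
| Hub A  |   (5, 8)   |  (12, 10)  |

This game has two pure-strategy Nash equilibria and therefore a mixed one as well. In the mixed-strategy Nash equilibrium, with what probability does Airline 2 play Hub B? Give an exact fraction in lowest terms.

1/5

Airline 2's mix q on Hub B must make Airline 1 indifferent between Hub B and Hub A.
Airline 1's payoff from Hub B: 9q + 11(1−q). From Hub A: 5q + 12(1−q).
Set equal: 4q = 1(1−q) → q = 1/5.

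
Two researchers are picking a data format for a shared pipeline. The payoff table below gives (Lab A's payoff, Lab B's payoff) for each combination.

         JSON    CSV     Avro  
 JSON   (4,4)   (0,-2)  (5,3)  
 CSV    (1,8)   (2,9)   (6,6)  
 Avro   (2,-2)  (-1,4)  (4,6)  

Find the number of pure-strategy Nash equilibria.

2

Both JSON: Lab A gets 4 (best alternative 2); Lab B gets 4 (best alternative 3). Neither deviates — NE.
Both CSV: Lab A gets 2 (best alternative 0); Lab B gets 9 (best alternative 8). Neither deviates — NE.
Both Avro is not a NE: Lab A would switch to CSV (6 > 4).
No other cell survives both best-response checks, so there are 2 pure NE.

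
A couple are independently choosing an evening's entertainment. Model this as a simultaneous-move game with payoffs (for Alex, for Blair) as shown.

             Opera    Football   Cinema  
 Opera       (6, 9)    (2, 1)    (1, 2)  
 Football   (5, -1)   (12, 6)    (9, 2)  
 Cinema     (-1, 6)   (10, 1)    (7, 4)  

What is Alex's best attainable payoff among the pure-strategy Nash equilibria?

12

Both Opera is a pure NE (Alex: 6 ≥ 5; Blair: 9 ≥ 2). Alex gets 6.
Both Football is a pure NE (Alex: 12 ≥ 10; Blair: 6 ≥ 2). Alex gets 12.
Every other cell has a profitable deviation for at least one player. Highest of {6, 12} is 12.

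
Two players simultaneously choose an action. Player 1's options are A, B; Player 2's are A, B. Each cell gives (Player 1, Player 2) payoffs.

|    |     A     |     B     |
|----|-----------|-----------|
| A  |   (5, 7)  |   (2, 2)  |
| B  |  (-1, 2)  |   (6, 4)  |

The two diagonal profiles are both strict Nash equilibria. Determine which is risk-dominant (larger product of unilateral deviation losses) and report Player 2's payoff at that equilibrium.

At both A: Player 1 loses 5 − (-1) = 6 by deviating; Player 2 loses 7 − 2 = 5. Product = 6·5 = 30.
At both B: Player 1 loses 6 − 2 = 4 by deviating; Player 2 loses 4 − 2 = 2. Product = 4·2 = 8.
30 > 8, so both A is risk-dominant. Player 2's payoff there is 7.

7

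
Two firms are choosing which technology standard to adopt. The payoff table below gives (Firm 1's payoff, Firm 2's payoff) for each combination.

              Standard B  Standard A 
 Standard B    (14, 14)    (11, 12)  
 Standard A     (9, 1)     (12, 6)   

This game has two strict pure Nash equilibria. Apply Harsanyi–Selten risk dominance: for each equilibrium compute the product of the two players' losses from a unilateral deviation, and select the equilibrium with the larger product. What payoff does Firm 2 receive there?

14

At both Standard B: Firm 1 loses 14 − 9 = 5 by deviating; Firm 2 loses 14 − 12 = 2. Product = 5·2 = 10.
At both Standard A: Firm 1 loses 12 − 11 = 1 by deviating; Firm 2 loses 6 − 1 = 5. Product = 1·5 = 5.
10 > 5, so both Standard B is risk-dominant. Firm 2's payoff there is 14.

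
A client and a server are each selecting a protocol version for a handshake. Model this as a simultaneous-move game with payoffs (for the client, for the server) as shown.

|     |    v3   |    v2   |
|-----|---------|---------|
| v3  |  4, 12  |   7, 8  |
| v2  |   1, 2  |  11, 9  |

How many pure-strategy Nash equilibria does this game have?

Both v3: the client gets 4 (best alternative 1); the server gets 12 (best alternative 8). Neither deviates — NE.
Both v2: the client gets 11 (best alternative 7); the server gets 9 (best alternative 2). Neither deviates — NE.
(v3, v2) is not a NE: the client would switch to v2 (11 > 7).
No other cell survives both best-response checks, so there are 2 pure NE.

2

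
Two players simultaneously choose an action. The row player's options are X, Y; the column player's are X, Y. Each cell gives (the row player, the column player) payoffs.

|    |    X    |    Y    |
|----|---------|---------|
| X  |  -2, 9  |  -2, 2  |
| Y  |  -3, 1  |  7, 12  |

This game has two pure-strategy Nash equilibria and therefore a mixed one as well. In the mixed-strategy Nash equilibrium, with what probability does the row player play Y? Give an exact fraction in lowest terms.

The row player's mix p on X must make the column player indifferent between X and Y.
The column player's payoff from X: 9p + 1(1−p). From Y: 2p + 12(1−p).
Set equal: 7p = 11(1−p) → p = 11/18.
Probability on Y is 1 − 11/18 = 7/18.

7/18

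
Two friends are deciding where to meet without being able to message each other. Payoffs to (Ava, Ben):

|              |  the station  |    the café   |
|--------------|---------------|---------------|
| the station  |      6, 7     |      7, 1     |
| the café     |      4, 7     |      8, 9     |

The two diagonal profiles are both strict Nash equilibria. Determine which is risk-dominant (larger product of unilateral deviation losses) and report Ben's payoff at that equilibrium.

7

At both the station: Ava loses 6 − 4 = 2 by deviating; Ben loses 7 − 1 = 6. Product = 2·6 = 12.
At both the café: Ava loses 8 − 7 = 1 by deviating; Ben loses 9 − 7 = 2. Product = 1·2 = 2.
12 > 2, so both the station is risk-dominant. Ben's payoff there is 7.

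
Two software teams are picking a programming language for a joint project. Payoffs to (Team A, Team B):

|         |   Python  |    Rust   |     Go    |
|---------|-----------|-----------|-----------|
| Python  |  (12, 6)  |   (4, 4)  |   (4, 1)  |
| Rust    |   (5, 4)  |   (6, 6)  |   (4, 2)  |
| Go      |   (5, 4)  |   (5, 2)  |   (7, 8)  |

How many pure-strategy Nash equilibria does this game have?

Both Python: Team A gets 12 (best alternative 5); Team B gets 6 (best alternative 4). Neither deviates — NE.
Both Rust: Team A gets 6 (best alternative 5); Team B gets 6 (best alternative 4). Neither deviates — NE.
Both Go: Team A gets 7 (best alternative 4); Team B gets 8 (best alternative 4). Neither deviates — NE.
(Go, Rust) is not a NE: Team A would switch to Rust (6 > 5).
No other cell survives both best-response checks, so there are 3 pure NE.

3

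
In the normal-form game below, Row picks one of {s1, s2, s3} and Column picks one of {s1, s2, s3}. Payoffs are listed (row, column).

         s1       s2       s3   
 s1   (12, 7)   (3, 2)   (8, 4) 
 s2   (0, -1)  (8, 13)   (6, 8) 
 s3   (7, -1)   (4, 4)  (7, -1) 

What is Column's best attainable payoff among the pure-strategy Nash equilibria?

Both s1 is a pure NE (Row: 12 ≥ 7; Column: 7 ≥ 4). Column gets 7.
Both s2 is a pure NE (Row: 8 ≥ 4; Column: 13 ≥ 8). Column gets 13.
Every other cell has a profitable deviation for at least one player. Highest of {7, 13} is 13.

13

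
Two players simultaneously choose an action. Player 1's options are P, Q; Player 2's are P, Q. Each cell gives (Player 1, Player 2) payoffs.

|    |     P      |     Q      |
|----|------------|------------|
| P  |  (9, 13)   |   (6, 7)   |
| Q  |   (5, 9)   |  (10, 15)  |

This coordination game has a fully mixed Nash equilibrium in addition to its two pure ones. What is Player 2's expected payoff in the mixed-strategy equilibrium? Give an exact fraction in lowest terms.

Player 1 mixes with probability p on P, chosen so Player 2 is indifferent: 13p + 9(1−p) = 7p + 15(1−p) gives p = 1/2.
Player 2's expected payoff is 13·1/2 + 9·1/2 = 11.

11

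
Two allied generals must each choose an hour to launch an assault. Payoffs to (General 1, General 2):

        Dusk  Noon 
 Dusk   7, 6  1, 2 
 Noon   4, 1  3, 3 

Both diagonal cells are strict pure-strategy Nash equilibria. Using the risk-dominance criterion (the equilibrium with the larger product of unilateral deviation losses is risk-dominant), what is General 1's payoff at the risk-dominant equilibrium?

7

At both Dusk: General 1 loses 7 − 4 = 3 by deviating; General 2 loses 6 − 2 = 4. Product = 3·4 = 12.
At both Noon: General 1 loses 3 − 1 = 2 by deviating; General 2 loses 3 − 1 = 2. Product = 2·2 = 4.
12 > 4, so both Dusk is risk-dominant. General 1's payoff there is 7.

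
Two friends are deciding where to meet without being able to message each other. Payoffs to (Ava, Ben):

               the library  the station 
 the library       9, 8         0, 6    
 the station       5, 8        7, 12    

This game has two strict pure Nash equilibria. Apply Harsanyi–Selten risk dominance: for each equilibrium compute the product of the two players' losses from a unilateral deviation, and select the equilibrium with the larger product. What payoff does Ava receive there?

7

At both the library: Ava loses 9 − 5 = 4 by deviating; Ben loses 8 − 6 = 2. Product = 4·2 = 8.
At both the station: Ava loses 7 − 0 = 7 by deviating; Ben loses 12 − 8 = 4. Product = 7·4 = 28.
28 > 8, so both the station is risk-dominant. Ava's payoff there is 7.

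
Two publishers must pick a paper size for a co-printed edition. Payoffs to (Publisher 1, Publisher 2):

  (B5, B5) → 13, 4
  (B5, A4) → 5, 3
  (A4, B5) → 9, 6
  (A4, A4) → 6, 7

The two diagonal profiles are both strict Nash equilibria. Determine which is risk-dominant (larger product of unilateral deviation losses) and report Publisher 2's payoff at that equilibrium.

At both B5: Publisher 1 loses 13 − 9 = 4 by deviating; Publisher 2 loses 4 − 3 = 1. Product = 4·1 = 4.
At both A4: Publisher 1 loses 6 − 5 = 1 by deviating; Publisher 2 loses 7 − 6 = 1. Product = 1·1 = 1.
4 > 1, so both B5 is risk-dominant. Publisher 2's payoff there is 4.

4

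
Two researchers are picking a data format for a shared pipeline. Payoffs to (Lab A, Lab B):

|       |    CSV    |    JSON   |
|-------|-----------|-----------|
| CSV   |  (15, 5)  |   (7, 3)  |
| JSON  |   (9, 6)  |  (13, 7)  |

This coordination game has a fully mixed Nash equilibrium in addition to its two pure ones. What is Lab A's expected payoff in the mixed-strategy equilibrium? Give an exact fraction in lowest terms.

11

Lab B mixes with probability q on CSV, chosen so Lab A is indifferent: 15q + 7(1−q) = 9q + 13(1−q) gives q = 1/2.
Lab A's expected payoff (from either row, since indifferent) is 15·1/2 + 7·1/2 = 11.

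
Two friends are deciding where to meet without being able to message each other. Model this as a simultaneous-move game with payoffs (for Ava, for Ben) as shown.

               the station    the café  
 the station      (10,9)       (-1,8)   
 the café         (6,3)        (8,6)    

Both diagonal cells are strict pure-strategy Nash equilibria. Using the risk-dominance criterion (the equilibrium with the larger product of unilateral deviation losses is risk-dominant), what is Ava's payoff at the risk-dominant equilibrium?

8

At both the station: Ava loses 10 − 6 = 4 by deviating; Ben loses 9 − 8 = 1. Product = 4·1 = 4.
At both the café: Ava loses 8 − (-1) = 9 by deviating; Ben loses 6 − 3 = 3. Product = 9·3 = 27.
27 > 4, so both the café is risk-dominant. Ava's payoff there is 8.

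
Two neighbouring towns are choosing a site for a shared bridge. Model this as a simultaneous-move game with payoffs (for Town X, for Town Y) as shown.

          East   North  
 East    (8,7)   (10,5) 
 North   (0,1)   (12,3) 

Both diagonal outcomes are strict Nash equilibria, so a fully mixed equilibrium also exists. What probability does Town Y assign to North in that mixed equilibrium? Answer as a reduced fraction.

4/5

Town Y's mix q on East must make Town X indifferent between East and North.
Town X's payoff from East: 8q + 10(1−q). From North: 0q + 12(1−q).
Set equal: 8q = 2(1−q) → q = 2/10 = 1/5.
Probability on North is 1 − 1/5 = 4/5.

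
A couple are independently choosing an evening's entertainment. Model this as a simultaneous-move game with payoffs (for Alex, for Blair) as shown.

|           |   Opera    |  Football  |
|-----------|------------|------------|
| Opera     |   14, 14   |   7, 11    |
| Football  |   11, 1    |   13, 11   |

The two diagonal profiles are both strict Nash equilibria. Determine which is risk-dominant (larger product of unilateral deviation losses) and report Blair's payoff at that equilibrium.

At both Opera: Alex loses 14 − 11 = 3 by deviating; Blair loses 14 − 11 = 3. Product = 3·3 = 9.
At both Football: Alex loses 13 − 7 = 6 by deviating; Blair loses 11 − 1 = 10. Product = 6·10 = 60.
60 > 9, so both Football is risk-dominant. Blair's payoff there is 11.

11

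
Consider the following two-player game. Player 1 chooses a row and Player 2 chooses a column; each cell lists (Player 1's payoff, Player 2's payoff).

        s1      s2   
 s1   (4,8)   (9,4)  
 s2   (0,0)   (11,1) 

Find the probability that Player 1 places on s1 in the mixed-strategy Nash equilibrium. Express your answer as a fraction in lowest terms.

Player 1's mix p on s1 must make Player 2 indifferent between s1 and s2.
Player 2's payoff from s1: 8p + 0(1−p). From s2: 4p + 1(1−p).
Set equal: 4p = 1(1−p) → p = 1/5.

1/5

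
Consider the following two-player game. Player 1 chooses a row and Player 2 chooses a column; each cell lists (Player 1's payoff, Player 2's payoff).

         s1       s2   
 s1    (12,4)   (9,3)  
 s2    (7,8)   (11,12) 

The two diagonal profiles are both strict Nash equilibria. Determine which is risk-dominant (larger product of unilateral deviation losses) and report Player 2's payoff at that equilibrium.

At both s1: Player 1 loses 12 − 7 = 5 by deviating; Player 2 loses 4 − 3 = 1. Product = 5·1 = 5.
At both s2: Player 1 loses 11 − 9 = 2 by deviating; Player 2 loses 12 − 8 = 4. Product = 2·4 = 8.
8 > 5, so both s2 is risk-dominant. Player 2's payoff there is 12.

12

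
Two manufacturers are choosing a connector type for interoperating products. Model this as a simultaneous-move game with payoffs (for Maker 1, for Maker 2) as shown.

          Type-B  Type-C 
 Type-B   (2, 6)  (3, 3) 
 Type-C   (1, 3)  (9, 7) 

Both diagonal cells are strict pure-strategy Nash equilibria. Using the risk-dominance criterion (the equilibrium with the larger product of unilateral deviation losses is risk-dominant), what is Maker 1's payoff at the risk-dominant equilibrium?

At both Type-B: Maker 1 loses 2 − 1 = 1 by deviating; Maker 2 loses 6 − 3 = 3. Product = 1·3 = 3.
At both Type-C: Maker 1 loses 9 − 3 = 6 by deviating; Maker 2 loses 7 − 3 = 4. Product = 6·4 = 24.
24 > 3, so both Type-C is risk-dominant. Maker 1's payoff there is 9.

9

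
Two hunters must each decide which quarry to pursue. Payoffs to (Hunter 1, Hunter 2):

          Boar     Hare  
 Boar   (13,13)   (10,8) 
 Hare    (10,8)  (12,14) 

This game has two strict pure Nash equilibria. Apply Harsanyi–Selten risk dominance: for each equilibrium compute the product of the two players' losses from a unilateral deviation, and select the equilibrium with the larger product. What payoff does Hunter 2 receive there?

At both Boar: Hunter 1 loses 13 − 10 = 3 by deviating; Hunter 2 loses 13 − 8 = 5. Product = 3·5 = 15.
At both Hare: Hunter 1 loses 12 − 10 = 2 by deviating; Hunter 2 loses 14 − 8 = 6. Product = 2·6 = 12.
15 > 12, so both Boar is risk-dominant. Hunter 2's payoff there is 13.

13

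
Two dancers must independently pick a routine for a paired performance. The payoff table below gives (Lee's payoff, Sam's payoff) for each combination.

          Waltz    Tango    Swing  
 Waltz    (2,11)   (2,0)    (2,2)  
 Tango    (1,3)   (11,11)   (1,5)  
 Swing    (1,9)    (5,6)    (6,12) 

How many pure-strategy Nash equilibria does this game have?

Both Waltz: Lee gets 2 (best alternative 1); Sam gets 11 (best alternative 2). Neither deviates — NE.
Both Tango: Lee gets 11 (best alternative 5); Sam gets 11 (best alternative 5). Neither deviates — NE.
Both Swing: Lee gets 6 (best alternative 2); Sam gets 12 (best alternative 9). Neither deviates — NE.
(Tango, Waltz) is not a NE: Lee would switch to Waltz (2 > 1).
No other cell survives both best-response checks, so there are 3 pure NE.

3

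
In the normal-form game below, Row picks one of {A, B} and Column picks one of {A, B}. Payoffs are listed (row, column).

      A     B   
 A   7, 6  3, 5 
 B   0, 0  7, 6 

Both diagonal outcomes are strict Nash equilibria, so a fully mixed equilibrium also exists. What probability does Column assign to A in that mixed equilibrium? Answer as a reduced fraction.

4/11

Column's mix q on A must make Row indifferent between A and B.
Row's payoff from A: 7q + 3(1−q). From B: 0q + 7(1−q).
Set equal: 7q = 4(1−q) → q = 4/11.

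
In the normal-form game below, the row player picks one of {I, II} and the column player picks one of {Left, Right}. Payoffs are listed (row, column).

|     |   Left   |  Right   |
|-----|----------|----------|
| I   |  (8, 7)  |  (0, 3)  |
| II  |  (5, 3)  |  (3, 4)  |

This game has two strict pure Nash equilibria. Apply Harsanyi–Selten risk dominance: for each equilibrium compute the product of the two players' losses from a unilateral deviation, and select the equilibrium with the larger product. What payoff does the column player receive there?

At (I, Left): the row player loses 8 − 5 = 3 by deviating; the column player loses 7 − 3 = 4. Product = 3·4 = 12.
At (II, Right): the row player loses 3 − 0 = 3 by deviating; the column player loses 4 − 3 = 1. Product = 3·1 = 3.
12 > 3, so (I, Left) is risk-dominant. The column player's payoff there is 7.

7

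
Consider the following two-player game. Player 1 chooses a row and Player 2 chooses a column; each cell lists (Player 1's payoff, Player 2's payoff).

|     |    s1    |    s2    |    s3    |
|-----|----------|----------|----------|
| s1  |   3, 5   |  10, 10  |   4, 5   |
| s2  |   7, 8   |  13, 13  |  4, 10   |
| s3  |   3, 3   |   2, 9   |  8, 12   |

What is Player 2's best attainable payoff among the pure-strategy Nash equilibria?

Both s2 is a pure NE (Player 1: 13 ≥ 10; Player 2: 13 ≥ 10). Player 2 gets 13.
Both s3 is a pure NE (Player 1: 8 ≥ 4; Player 2: 12 ≥ 9). Player 2 gets 12.
Every other cell has a profitable deviation for at least one player. Highest of {13, 12} is 13.

13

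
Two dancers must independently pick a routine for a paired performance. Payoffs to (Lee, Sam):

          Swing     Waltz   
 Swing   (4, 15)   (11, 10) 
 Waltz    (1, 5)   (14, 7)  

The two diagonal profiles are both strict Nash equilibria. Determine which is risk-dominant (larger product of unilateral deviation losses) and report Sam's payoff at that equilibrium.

At both Swing: Lee loses 4 − 1 = 3 by deviating; Sam loses 15 − 10 = 5. Product = 3·5 = 15.
At both Waltz: Lee loses 14 − 11 = 3 by deviating; Sam loses 7 − 5 = 2. Product = 3·2 = 6.
15 > 6, so both Swing is risk-dominant. Sam's payoff there is 15.

15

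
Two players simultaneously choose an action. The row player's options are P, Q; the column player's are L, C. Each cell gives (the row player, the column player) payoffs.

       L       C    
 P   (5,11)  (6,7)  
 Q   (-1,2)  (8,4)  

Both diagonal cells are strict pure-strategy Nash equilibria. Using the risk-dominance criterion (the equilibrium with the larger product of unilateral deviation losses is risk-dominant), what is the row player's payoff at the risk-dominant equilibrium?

At (P, L): the row player loses 5 − (-1) = 6 by deviating; the column player loses 11 − 7 = 4. Product = 6·4 = 24.
At (Q, C): the row player loses 8 − 6 = 2 by deviating; the column player loses 4 − 2 = 2. Product = 2·2 = 4.
24 > 4, so (P, L) is risk-dominant. The row player's payoff there is 5.

5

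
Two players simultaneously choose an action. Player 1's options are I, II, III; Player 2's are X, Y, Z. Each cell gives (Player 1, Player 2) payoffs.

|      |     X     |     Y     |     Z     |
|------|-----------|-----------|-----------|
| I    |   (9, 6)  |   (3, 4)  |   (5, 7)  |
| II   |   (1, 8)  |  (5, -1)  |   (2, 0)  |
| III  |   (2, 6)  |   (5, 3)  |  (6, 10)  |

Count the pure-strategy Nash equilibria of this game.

(III, Z): Player 1 gets 6 (best alternative 5); Player 2 gets 10 (best alternative 6). Neither deviates — NE.
(I, X) is not a NE: Player 2 would switch to Z (7 > 6).
No other cell survives both best-response checks, so there is 1 pure NE.

1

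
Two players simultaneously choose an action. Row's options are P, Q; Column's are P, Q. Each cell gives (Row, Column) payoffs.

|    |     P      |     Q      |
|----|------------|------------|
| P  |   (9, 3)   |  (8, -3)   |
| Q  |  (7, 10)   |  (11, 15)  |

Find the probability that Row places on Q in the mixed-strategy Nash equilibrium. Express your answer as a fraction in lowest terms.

Row's mix p on P must make Column indifferent between P and Q.
Column's payoff from P: 3p + 10(1−p). From Q: (-3)p + 15(1−p).
Set equal: 6p = 5(1−p) → p = 5/11.
Probability on Q is 1 − 5/11 = 6/11.

6/11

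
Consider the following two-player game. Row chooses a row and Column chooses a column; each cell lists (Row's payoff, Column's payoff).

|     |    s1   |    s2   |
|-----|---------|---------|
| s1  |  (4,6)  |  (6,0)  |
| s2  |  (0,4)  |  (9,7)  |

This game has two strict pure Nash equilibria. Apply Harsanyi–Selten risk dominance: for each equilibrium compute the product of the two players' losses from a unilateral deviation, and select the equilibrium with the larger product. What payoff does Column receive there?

At both s1: Row loses 4 − 0 = 4 by deviating; Column loses 6 − 0 = 6. Product = 4·6 = 24.
At both s2: Row loses 9 − 6 = 3 by deviating; Column loses 7 − 4 = 3. Product = 3·3 = 9.
24 > 9, so both s1 is risk-dominant. Column's payoff there is 6.

6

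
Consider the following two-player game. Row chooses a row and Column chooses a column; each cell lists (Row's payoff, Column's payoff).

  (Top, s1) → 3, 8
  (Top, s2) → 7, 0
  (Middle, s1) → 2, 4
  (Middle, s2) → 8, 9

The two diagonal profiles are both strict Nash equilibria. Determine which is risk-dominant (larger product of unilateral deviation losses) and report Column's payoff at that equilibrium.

8

At (Top, s1): Row loses 3 − 2 = 1 by deviating; Column loses 8 − 0 = 8. Product = 1·8 = 8.
At (Middle, s2): Row loses 8 − 7 = 1 by deviating; Column loses 9 − 4 = 5. Product = 1·5 = 5.
8 > 5, so (Top, s1) is risk-dominant. Column's payoff there is 8.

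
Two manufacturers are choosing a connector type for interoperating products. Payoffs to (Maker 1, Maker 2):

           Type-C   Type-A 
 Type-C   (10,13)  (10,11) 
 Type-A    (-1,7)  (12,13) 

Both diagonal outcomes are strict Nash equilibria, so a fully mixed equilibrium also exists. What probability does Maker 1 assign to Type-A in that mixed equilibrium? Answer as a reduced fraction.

1/4

Maker 1's mix p on Type-C must make Maker 2 indifferent between Type-C and Type-A.
Maker 2's payoff from Type-C: 13p + 7(1−p). From Type-A: 11p + 13(1−p).
Set equal: 2p = 6(1−p) → p = 6/8 = 3/4.
Probability on Type-A is 1 − 3/4 = 1/4.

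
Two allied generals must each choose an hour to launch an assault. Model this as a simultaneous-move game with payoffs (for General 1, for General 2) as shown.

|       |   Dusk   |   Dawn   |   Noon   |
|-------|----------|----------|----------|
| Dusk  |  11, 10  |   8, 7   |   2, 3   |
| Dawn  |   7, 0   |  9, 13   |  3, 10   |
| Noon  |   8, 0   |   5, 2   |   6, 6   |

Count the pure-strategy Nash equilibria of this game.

Both Dusk: General 1 gets 11 (best alternative 8); General 2 gets 10 (best alternative 7). Neither deviates — NE.
Both Dawn: General 1 gets 9 (best alternative 8); General 2 gets 13 (best alternative 10). Neither deviates — NE.
Both Noon: General 1 gets 6 (best alternative 3); General 2 gets 6 (best alternative 2). Neither deviates — NE.
(Dawn, Dusk) is not a NE: General 1 would switch to Dusk (11 > 7).
No other cell survives both best-response checks, so there are 3 pure NE.

3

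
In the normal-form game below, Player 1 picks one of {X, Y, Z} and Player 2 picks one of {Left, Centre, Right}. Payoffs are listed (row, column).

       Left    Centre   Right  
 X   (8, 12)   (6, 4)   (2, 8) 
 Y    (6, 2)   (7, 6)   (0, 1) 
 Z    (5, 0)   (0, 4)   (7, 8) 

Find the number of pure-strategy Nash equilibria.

(X, Left): Player 1 gets 8 (best alternative 6); Player 2 gets 12 (best alternative 8). Neither deviates — NE.
(Y, Centre): Player 1 gets 7 (best alternative 6); Player 2 gets 6 (best alternative 2). Neither deviates — NE.
(Z, Right): Player 1 gets 7 (best alternative 2); Player 2 gets 8 (best alternative 4). Neither deviates — NE.
(Y, Left) is not a NE: Player 1 would switch to X (8 > 6).
No other cell survives both best-response checks, so there are 3 pure NE.

3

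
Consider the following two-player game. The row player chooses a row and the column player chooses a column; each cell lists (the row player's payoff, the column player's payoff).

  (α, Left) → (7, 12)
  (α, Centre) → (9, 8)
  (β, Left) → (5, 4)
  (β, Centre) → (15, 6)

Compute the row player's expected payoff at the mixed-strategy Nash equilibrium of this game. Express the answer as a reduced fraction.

15/2

The column player mixes with probability q on Left, chosen so the row player is indifferent: 7q + 9(1−q) = 5q + 15(1−q) gives q = 3/4.
The row player's expected payoff (from either row, since indifferent) is 7·3/4 + 9·1/4 = 15/2.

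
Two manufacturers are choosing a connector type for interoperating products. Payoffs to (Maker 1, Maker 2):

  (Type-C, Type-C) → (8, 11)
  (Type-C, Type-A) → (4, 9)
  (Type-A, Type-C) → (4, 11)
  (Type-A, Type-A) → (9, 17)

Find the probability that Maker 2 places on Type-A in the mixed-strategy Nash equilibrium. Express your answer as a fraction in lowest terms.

Maker 2's mix q on Type-C must make Maker 1 indifferent between Type-C and Type-A.
Maker 1's payoff from Type-C: 8q + 4(1−q). From Type-A: 4q + 9(1−q).
Set equal: 4q = 5(1−q) → q = 5/9.
Probability on Type-A is 1 − 5/9 = 4/9.

4/9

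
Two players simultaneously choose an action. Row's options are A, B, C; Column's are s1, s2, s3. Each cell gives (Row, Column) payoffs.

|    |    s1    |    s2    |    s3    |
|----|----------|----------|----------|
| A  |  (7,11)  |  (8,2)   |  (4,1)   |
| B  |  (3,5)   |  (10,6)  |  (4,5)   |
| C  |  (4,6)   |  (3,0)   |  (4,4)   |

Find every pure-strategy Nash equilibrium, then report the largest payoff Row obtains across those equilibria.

(A, s1) is a pure NE (Row: 7 ≥ 4; Column: 11 ≥ 2). Row gets 7.
(B, s2) is a pure NE (Row: 10 ≥ 8; Column: 6 ≥ 5). Row gets 10.
Every other cell has a profitable deviation for at least one player. Highest of {7, 10} is 10.

10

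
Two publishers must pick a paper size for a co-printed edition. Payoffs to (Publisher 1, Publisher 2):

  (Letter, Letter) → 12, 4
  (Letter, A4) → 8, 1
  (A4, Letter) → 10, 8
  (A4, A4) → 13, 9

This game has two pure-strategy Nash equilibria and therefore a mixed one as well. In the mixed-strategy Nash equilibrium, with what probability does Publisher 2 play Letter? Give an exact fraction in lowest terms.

Publisher 2's mix q on Letter must make Publisher 1 indifferent between Letter and A4.
Publisher 1's payoff from Letter: 12q + 8(1−q). From A4: 10q + 13(1−q).
Set equal: 2q = 5(1−q) → q = 5/7.

5/7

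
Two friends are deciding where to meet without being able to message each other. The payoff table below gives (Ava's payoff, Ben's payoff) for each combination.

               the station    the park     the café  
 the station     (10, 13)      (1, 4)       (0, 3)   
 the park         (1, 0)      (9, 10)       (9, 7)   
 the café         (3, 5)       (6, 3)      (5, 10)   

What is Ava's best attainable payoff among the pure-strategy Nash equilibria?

Both the station is a pure NE (Ava: 10 ≥ 3; Ben: 13 ≥ 4). Ava gets 10.
Both the park is a pure NE (Ava: 9 ≥ 6; Ben: 10 ≥ 7). Ava gets 9.
Every other cell has a profitable deviation for at least one player. Highest of {10, 9} is 10.

10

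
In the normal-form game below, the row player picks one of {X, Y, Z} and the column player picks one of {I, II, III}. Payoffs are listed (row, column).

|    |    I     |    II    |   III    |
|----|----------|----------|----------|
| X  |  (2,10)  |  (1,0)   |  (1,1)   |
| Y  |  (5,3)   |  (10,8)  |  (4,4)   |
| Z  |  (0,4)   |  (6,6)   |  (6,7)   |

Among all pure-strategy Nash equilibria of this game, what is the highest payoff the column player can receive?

8

(Y, II) is a pure NE (the row player: 10 ≥ 6; the column player: 8 ≥ 4). The column player gets 8.
(Z, III) is a pure NE (the row player: 6 ≥ 4; the column player: 7 ≥ 6). The column player gets 7.
Every other cell has a profitable deviation for at least one player. Highest of {8, 7} is 8.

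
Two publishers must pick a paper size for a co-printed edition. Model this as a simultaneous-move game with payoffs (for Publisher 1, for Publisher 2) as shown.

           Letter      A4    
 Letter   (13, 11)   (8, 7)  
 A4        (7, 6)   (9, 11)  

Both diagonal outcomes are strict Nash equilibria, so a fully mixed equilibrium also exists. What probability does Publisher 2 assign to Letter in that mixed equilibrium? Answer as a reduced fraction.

Publisher 2's mix q on Letter must make Publisher 1 indifferent between Letter and A4.
Publisher 1's payoff from Letter: 13q + 8(1−q). From A4: 7q + 9(1−q).
Set equal: 6q = 1(1−q) → q = 1/7.

1/7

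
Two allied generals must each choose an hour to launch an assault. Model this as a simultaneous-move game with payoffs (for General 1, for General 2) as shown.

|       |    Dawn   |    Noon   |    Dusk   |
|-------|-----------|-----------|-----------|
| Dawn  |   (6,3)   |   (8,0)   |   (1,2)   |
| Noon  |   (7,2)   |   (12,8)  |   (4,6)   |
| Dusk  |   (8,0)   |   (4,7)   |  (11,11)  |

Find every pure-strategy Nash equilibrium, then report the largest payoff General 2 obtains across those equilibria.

11

Both Noon is a pure NE (General 1: 12 ≥ 8; General 2: 8 ≥ 6). General 2 gets 8.
Both Dusk is a pure NE (General 1: 11 ≥ 4; General 2: 11 ≥ 7). General 2 gets 11.
Every other cell has a profitable deviation for at least one player. Highest of {8, 11} is 11.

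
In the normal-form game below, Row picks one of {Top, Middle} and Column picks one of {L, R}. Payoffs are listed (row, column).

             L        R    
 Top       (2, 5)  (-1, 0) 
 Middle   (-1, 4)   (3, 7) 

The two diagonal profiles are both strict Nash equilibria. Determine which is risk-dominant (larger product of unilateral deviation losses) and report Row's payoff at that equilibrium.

2

At (Top, L): Row loses 2 − (-1) = 3 by deviating; Column loses 5 − 0 = 5. Product = 3·5 = 15.
At (Middle, R): Row loses 3 − (-1) = 4 by deviating; Column loses 7 − 4 = 3. Product = 4·3 = 12.
15 > 12, so (Top, L) is risk-dominant. Row's payoff there is 2.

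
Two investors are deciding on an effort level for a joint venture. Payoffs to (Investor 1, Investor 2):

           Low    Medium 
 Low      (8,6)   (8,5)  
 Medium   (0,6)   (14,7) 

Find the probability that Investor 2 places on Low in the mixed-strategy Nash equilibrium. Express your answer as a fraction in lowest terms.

3/7

Investor 2's mix q on Low must make Investor 1 indifferent between Low and Medium.
Investor 1's payoff from Low: 8q + 8(1−q). From Medium: 0q + 14(1−q).
Set equal: 8q = 6(1−q) → q = 6/14 = 3/7.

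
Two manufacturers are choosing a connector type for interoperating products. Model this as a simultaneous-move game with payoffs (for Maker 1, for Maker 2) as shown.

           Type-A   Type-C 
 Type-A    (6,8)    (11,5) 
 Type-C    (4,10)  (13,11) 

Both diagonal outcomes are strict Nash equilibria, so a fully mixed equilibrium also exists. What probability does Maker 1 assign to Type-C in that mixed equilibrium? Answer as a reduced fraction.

3/4

Maker 1's mix p on Type-A must make Maker 2 indifferent between Type-A and Type-C.
Maker 2's payoff from Type-A: 8p + 10(1−p). From Type-C: 5p + 11(1−p).
Set equal: 3p = 1(1−p) → p = 1/4.
Probability on Type-C is 1 − 1/4 = 3/4.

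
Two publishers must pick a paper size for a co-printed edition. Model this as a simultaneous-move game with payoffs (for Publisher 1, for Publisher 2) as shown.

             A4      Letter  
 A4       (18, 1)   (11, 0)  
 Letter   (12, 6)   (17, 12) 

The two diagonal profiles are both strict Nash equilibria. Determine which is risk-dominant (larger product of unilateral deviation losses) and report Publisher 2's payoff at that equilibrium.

At both A4: Publisher 1 loses 18 − 12 = 6 by deviating; Publisher 2 loses 1 − 0 = 1. Product = 6·1 = 6.
At both Letter: Publisher 1 loses 17 − 11 = 6 by deviating; Publisher 2 loses 12 − 6 = 6. Product = 6·6 = 36.
36 > 6, so both Letter is risk-dominant. Publisher 2's payoff there is 12.

12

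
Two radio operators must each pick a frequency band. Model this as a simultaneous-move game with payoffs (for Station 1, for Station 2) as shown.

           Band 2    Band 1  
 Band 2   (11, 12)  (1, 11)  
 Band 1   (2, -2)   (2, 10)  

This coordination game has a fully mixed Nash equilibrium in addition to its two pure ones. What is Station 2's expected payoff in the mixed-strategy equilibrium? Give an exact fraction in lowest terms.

Station 1 mixes with probability p on Band 2, chosen so Station 2 is indifferent: 12p + (-2)(1−p) = 11p + 10(1−p) gives p = 12/13.
Station 2's expected payoff is 12·12/13 + (-2)·1/13 = 142/13.

142/13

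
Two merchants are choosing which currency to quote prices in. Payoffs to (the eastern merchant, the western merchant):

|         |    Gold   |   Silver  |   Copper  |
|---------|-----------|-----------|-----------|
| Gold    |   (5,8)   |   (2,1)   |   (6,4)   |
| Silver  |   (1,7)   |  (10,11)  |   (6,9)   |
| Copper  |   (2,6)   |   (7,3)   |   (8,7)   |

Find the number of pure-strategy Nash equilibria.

Both Gold: the eastern merchant gets 5 (best alternative 2); the western merchant gets 8 (best alternative 4). Neither deviates — NE.
Both Silver: the eastern merchant gets 10 (best alternative 7); the western merchant gets 11 (best alternative 9). Neither deviates — NE.
Both Copper: the eastern merchant gets 8 (best alternative 6); the western merchant gets 7 (best alternative 6). Neither deviates — NE.
(Silver, Copper) is not a NE: the eastern merchant would switch to Copper (8 > 6).
No other cell survives both best-response checks, so there are 3 pure NE.

3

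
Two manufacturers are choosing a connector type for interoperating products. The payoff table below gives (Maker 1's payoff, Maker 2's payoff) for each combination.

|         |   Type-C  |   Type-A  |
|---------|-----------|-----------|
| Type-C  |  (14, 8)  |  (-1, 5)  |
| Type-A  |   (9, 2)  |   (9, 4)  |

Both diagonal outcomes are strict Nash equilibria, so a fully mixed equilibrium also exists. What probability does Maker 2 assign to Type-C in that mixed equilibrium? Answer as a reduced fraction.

2/3

Maker 2's mix q on Type-C must make Maker 1 indifferent between Type-C and Type-A.
Maker 1's payoff from Type-C: 14q + (-1)(1−q). From Type-A: 9q + 9(1−q).
Set equal: 5q = 10(1−q) → q = 10/15 = 2/3.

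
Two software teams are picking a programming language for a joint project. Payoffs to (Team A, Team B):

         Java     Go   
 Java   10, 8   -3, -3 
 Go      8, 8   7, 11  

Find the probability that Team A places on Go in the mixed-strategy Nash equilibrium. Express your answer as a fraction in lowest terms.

11/14

Team A's mix p on Java must make Team B indifferent between Java and Go.
Team B's payoff from Java: 8p + 8(1−p). From Go: (-3)p + 11(1−p).
Set equal: 11p = 3(1−p) → p = 3/14.
Probability on Go is 1 − 3/14 = 11/14.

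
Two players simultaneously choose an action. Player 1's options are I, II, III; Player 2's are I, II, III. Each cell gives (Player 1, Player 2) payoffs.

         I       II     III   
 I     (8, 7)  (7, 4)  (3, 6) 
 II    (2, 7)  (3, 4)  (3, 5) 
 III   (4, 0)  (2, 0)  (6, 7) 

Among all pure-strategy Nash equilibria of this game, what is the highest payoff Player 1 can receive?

8

Both I is a pure NE (Player 1: 8 ≥ 4; Player 2: 7 ≥ 6). Player 1 gets 8.
Both III is a pure NE (Player 1: 6 ≥ 3; Player 2: 7 ≥ 0). Player 1 gets 6.
Every other cell has a profitable deviation for at least one player. Highest of {8, 6} is 8.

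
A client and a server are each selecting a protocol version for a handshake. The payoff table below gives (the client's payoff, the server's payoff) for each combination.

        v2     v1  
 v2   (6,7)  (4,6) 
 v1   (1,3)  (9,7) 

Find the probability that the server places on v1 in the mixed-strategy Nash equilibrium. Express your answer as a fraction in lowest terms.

The server's mix q on v2 must make the client indifferent between v2 and v1.
The client's payoff from v2: 6q + 4(1−q). From v1: 1q + 9(1−q).
Set equal: 5q = 5(1−q) → q = 5/10 = 1/2.
Probability on v1 is 1 − 1/2 = 1/2.

1/2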